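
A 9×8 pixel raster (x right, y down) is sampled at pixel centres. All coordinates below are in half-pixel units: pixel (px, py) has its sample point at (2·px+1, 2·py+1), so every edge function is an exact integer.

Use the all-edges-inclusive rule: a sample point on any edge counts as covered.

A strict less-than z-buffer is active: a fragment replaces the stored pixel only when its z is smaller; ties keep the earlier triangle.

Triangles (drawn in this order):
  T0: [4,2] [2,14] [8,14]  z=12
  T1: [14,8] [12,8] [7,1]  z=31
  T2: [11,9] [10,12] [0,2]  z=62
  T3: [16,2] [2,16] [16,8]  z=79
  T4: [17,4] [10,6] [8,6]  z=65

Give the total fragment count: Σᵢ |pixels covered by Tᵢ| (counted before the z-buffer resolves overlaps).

T0:
  2·area = 72  (B↔C swapped to make it positive)
  edge (4, 2)→(8, 14): d=(4,12) inclusive
  edge (8, 14)→(2, 14): d=(-6,0) inclusive
  edge (2, 14)→(4, 2): d=(2,-12) inclusive
    (2,2)@(5, 5): e=[0,54,18] → #  [on edge]
    (3,2)@(7, 5): e=[-24,54,42] → ·
    (2,3)@(5, 7): e=[8,42,22] → #
    (3,3)@(7, 7): e=[-16,42,46] → ·
    (1,4)@(3, 9): e=[40,30,2] → #
    (3,4)@(7, 9): e=[-8,30,50] → ·
    (1,5)@(3, 11): e=[48,18,6] → #
    (3,5)@(7, 11): e=[0,18,54] → #  [on edge]
    (4,5)@(9, 11): e=[-24,18,78] → ·
    (1,6)@(3, 13): e=[56,6,10] → #
    (4,6)@(9, 13): e=[-16,6,82] → ·
    (1,7)@(3, 15): e=[64,-6,14] → ·
  covered (10 px):
    · · · · · · · · ·
    · · · · · · · · ·
    · · # · · · · · ·
    · · # · · · · · ·
    · # # · · · · · ·
    · # # # · · · · ·
    · # # # · · · · ·
    · · · · · · · · ·
T1:
  2·area = 14
  edge (14, 8)→(12, 8): d=(-2,0) inclusive
  edge (12, 8)→(7, 1): d=(-5,-7) inclusive
  edge (7, 1)→(14, 8): d=(7,7) inclusive
    (3,0)@(7, 1): e=[14,0,0] → #  [on edge]
    (4,0)@(9, 1): e=[14,14,-14] → ·
    (3,1)@(7, 3): e=[10,-10,14] → ·
    (4,1)@(9, 3): e=[10,4,0] → #  [on edge]
    (5,1)@(11, 3): e=[10,18,-14] → ·
    (4,2)@(9, 5): e=[6,-6,14] → ·
    (5,2)@(11, 5): e=[6,8,0] → #  [on edge]
    (6,2)@(13, 5): e=[6,22,-14] → ·
    (5,3)@(11, 7): e=[2,-2,14] → ·
    (6,3)@(13, 7): e=[2,12,0] → #  [on edge]
    (7,3)@(15, 7): e=[2,26,-14] → ·
    (6,4)@(13, 9): e=[-2,2,14] → ·
    (7,4)@(15, 9): e=[-2,16,0] → ·  [on edge]
    (8,5)@(17, 11): e=[-6,20,0] → ·  [on edge]
    (8,7)@(17, 15): e=[-14,0,28] → ·  [on edge]
  covered (4 px):
    · · · # · · · · ·
    · · · · # · · · ·
    · · · · · # · · ·
    · · · · · · # · ·
    · · · · · · · · ·
    · · · · · · · · ·
    · · · · · · · · ·
    · · · · · · · · ·
T2:
  2·area = 40
  edge (11, 9)→(10, 12): d=(-1,3) inclusive
  edge (10, 12)→(0, 2): d=(-10,-10) inclusive
  edge (0, 2)→(11, 9): d=(11,7) inclusive
    (0,1)@(1, 3): e=[36,0,4] → #  [on edge]
    (1,1)@(3, 3): e=[30,20,-10] → ·
    (6,1)@(13, 3): e=[0,120,-80] → ·  [on edge]
    (0,2)@(1, 5): e=[34,-20,26] → ·
    (1,2)@(3, 5): e=[28,0,12] → #  [on edge]
    (2,2)@(5, 5): e=[22,20,-2] → ·
    (1,3)@(3, 7): e=[26,-20,34] → ·
    (2,3)@(5, 7): e=[20,0,20] → #  [on edge]
    (3,3)@(7, 7): e=[14,20,6] → #
    (4,3)@(9, 7): e=[8,40,-8] → ·
    (2,4)@(5, 9): e=[18,-20,42] → ·
    (3,4)@(7, 9): e=[12,0,28] → #  [on edge]
    (5,4)@(11, 9): e=[0,40,0] → #  [on edge]
    (4,5)@(9, 11): e=[4,0,36] → #  [on edge]
    (5,6)@(11, 13): e=[-4,0,44] → ·  [on edge]
    (4,7)@(9, 15): e=[0,-40,80] → ·  [on edge]
    (6,7)@(13, 15): e=[-12,0,52] → ·  [on edge]
  covered (8 px):
    · · · · · · · · ·
    # · · · · · · · ·
    · # · · · · · · ·
    · · # # · · · · ·
    · · · # # # · · ·
    · · · · # · · · ·
    · · · · · · · · ·
    · · · · · · · · ·
T3:
  2·area = 84  (B↔C swapped to make it positive)
  edge (16, 2)→(16, 8): d=(0,6) inclusive
  edge (16, 8)→(2, 16): d=(-14,8) inclusive
  edge (2, 16)→(16, 2): d=(14,-14) inclusive
    (8,0)@(17, 1): e=[-6,90,0] → ·  [on edge]
    (7,1)@(15, 3): e=[6,78,0] → #  [on edge]
    (8,1)@(17, 3): e=[-6,62,28] → ·
    (6,2)@(13, 5): e=[18,66,0] → #  [on edge]
    (8,2)@(17, 5): e=[-6,34,56] → ·
    (5,3)@(11, 7): e=[30,54,0] → #  [on edge]
    (8,3)@(17, 7): e=[-6,6,84] → ·
    (4,4)@(9, 9): e=[42,42,0] → #  [on edge]
    (7,4)@(15, 9): e=[6,-6,84] → ·
    (3,5)@(7, 11): e=[54,30,0] → #  [on edge]
    (5,5)@(11, 11): e=[30,-2,56] → ·
    (6,5)@(13, 11): e=[18,-18,84] → ·
    (2,6)@(5, 13): e=[66,18,0] → #  [on edge]
    (1,7)@(3, 15): e=[78,6,0] → #  [on edge]
  covered (14 px):
    · · · · · · · · ·
    · · · · · · · # ·
    · · · · · · # # ·
    · · · · · # # # ·
    · · · · # # # · ·
    · · · # # · · · ·
    · · # # · · · · ·
    · # · · · · · · ·
T4:
  2·area = 4
  edge (17, 4)→(10, 6): d=(-7,2) inclusive
  edge (10, 6)→(8, 6): d=(-2,0) inclusive
  edge (8, 6)→(17, 4): d=(9,-2) inclusive
    (6,2)@(13, 5): e=[1,2,1] → #
    (7,2)@(15, 5): e=[-3,2,5] → ·
    (6,3)@(13, 7): e=[-13,-2,19] → ·
  covered (1 px):
    · · · · · · · · ·
    · · · · · · · · ·
    · · · · · · # · ·
    · · · · · · · · ·
    · · · · · · · · ·
    · · · · · · · · ·
    · · · · · · · · ·
    · · · · · · · · ·

Result: 37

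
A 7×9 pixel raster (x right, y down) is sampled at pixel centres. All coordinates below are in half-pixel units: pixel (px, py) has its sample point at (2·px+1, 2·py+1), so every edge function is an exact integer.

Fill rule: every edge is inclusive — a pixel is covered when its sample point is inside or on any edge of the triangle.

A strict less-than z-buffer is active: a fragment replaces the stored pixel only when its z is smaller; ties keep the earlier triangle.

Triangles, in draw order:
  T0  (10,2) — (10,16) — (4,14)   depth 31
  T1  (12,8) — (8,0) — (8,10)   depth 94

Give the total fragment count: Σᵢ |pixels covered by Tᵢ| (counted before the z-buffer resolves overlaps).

T0:
  2·area = 84
  edge (10, 2)→(10, 16): d=(0,14) inclusive
  edge (10, 16)→(4, 14): d=(-6,-2) inclusive
  edge (4, 14)→(10, 2): d=(6,-12) inclusive
    (4,2)@(9, 5): e=[14,64,6] → X
    (5,2)@(11, 5): e=[-14,68,30] → .
    (4,3)@(9, 7): e=[14,52,18] → X
    (5,3)@(11, 7): e=[-14,56,42] → .
    (3,4)@(7, 9): e=[42,36,6] → X
    (5,4)@(11, 9): e=[-14,44,54] → .
    (3,5)@(7, 11): e=[42,24,18] → X
    (5,5)@(11, 11): e=[-14,32,66] → .
    (0,6)@(1, 13): e=[126,0,-42] → .  [on edge]
    (2,6)@(5, 13): e=[70,8,6] → X
    (5,6)@(11, 13): e=[-14,20,78] → .
    (2,7)@(5, 15): e=[70,-4,18] → .
    (3,7)@(7, 15): e=[42,0,42] → X  [on edge]
    (6,8)@(13, 17): e=[-42,0,126] → .  [on edge]
  covered (11 px):
    . . . . . . .
    . . . . . . .
    . . . . X . .
    . . . . X . .
    . . . X X . .
    . . . X X . .
    . . X X X . .
    . . . X X . .
    . . . . . . .
T1:
  2·area = 40  (B↔C swapped to make it positive)
  edge (12, 8)→(8, 10): d=(-4,2) inclusive
  edge (8, 10)→(8, 0): d=(0,-10) inclusive
  edge (8, 0)→(12, 8): d=(4,8) inclusive
    (4,1)@(9, 3): e=[26,10,4] → X
    (5,1)@(11, 3): e=[22,30,-12] → .
    (4,2)@(9, 5): e=[18,10,12] → X
    (5,2)@(11, 5): e=[14,30,-4] → .
    (4,3)@(9, 7): e=[10,10,20] → X
    (5,3)@(11, 7): e=[6,30,4] → X
    (6,3)@(13, 7): e=[2,50,-12] → .
    (4,4)@(9, 9): e=[2,10,28] → X
    (5,4)@(11, 9): e=[-2,30,12] → .
    (4,5)@(9, 11): e=[-6,10,36] → .
  covered (5 px):
    . . . . . . .
    . . . . X . .
    . . . . X . .
    . . . . X X .
    . . . . X . .
    . . . . . . .
    . . . . . . .
    . . . . . . .
    . . . . . . .

Result: 16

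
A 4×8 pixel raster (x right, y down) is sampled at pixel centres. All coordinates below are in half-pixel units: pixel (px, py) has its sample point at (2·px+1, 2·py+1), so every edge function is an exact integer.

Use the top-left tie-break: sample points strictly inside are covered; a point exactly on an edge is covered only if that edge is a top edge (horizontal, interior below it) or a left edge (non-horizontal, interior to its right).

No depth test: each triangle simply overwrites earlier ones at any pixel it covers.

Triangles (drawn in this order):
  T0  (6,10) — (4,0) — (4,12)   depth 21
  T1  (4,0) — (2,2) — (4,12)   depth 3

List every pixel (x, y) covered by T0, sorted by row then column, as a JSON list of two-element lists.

T0:
  2·area = 24  (B↔C swapped to make it positive)
  edge (6, 10)→(4, 12): d=(-2,2) right/bottom  bias=-1
  edge (4, 12)→(4, 0): d=(0,-12) top-left  bias=+0
  edge (4, 0)→(6, 10): d=(2,10) right/bottom  bias=-1
    (2,2)@(5, 5): e=[12,12,0] → ·  [on edge]
    (2,3)@(5, 7): e=[8,12,4] → #
    (3,3)@(7, 7): e=[4,36,-16] → ·
    (2,4)@(5, 9): e=[4,12,8] → #
    (3,4)@(7, 9): e=[0,36,-12] → ·  [on edge]
    (2,5)@(5, 11): e=[0,12,12] → ·  [on edge]
    (1,6)@(3, 13): e=[0,-12,36] → ·  [on edge]
    (0,7)@(1, 15): e=[0,-36,60] → ·  [on edge]
    (3,7)@(7, 15): e=[-12,36,0] → ·  [on edge]
  covered (2 px):
    · · · ·
    · · · ·
    · · · ·
    · · # ·
    · · # ·
    · · · ·
    · · · ·
    · · · ·
T1:
  2·area = 24  (B↔C swapped to make it positive)
  edge (4, 0)→(4, 12): d=(0,12) right/bottom  bias=-1
  edge (4, 12)→(2, 2): d=(-2,-10) top-left  bias=+0
  edge (2, 2)→(4, 0): d=(2,-2) top-left  bias=+0
    (1,0)@(3, 1): e=[12,12,0] → #  [on edge]
    (2,0)@(5, 1): e=[-12,32,4] → ·
    (0,1)@(1, 3): e=[36,-12,0] → ·  [on edge]
    (1,1)@(3, 3): e=[12,8,4] → #
    (2,1)@(5, 3): e=[-12,28,8] → ·
    (1,2)@(3, 5): e=[12,4,8] → #
    (2,2)@(5, 5): e=[-12,24,12] → ·
    (1,3)@(3, 7): e=[12,0,12] → #  [on edge]
    (2,3)@(5, 7): e=[-12,20,16] → ·
    (1,4)@(3, 9): e=[12,-4,16] → ·
  covered (4 px):
    · # · ·
    · # · ·
    · # · ·
    · # · ·
    · · · ·
    · · · ·
    · · · ·
    · · · ·

Final: [[2,3],[2,4]]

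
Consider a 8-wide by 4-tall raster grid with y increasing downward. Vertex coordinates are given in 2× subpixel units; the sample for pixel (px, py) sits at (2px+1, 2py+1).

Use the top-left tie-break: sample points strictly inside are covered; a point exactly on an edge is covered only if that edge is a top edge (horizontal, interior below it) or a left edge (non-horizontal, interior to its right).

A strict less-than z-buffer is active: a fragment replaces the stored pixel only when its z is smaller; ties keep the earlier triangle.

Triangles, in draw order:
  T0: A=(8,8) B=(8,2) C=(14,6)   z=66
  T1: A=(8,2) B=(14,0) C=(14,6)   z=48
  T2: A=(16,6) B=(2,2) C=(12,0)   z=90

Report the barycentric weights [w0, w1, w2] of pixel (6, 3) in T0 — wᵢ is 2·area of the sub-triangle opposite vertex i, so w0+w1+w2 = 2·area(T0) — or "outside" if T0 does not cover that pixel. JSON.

T0:
  2·area = 36
  edge (8, 8)→(8, 2): d=(0,-6) top-left  bias=+0
  edge (8, 2)→(14, 6): d=(6,4) right/bottom  bias=-1
  edge (14, 6)→(8, 8): d=(-6,2) right/bottom  bias=-1
    (4,1)@(9, 3): e=[6,2,28] → X
    (5,1)@(11, 3): e=[18,-6,24] → .
    (4,2)@(9, 5): e=[6,14,16] → X
    (5,2)@(11, 5): e=[18,6,12] → X
    (6,2)@(13, 5): e=[30,-2,8] → .
    (4,3)@(9, 7): e=[6,26,4] → X
    (5,3)@(11, 7): e=[18,18,0] → .  [on edge]
  covered (4 px):
    . . . . . . . .
    . . . . X . . .
    . . . . X X . .
    . . . . X . . .
T1:
  2·area = 36
  edge (8, 2)→(14, 0): d=(6,-2) top-left  bias=+0
  edge (14, 0)→(14, 6): d=(0,6) right/bottom  bias=-1
  edge (14, 6)→(8, 2): d=(-6,-4) top-left  bias=+0
    (5,0)@(11, 1): e=[0,18,18] → X  [on edge]
    (6,0)@(13, 1): e=[4,6,26] → X
    (7,0)@(15, 1): e=[8,-6,34] → .
    (2,1)@(5, 3): e=[0,54,-18] → .  [on edge]
    (5,1)@(11, 3): e=[12,18,6] → X
    (7,1)@(15, 3): e=[20,-6,22] → .
    (5,2)@(11, 5): e=[24,18,-6] → .
    (6,2)@(13, 5): e=[28,6,2] → X
    (7,2)@(15, 5): e=[32,-6,10] → .
    (6,3)@(13, 7): e=[40,6,-10] → .
  covered (5 px):
    . . . . . X X .
    . . . . . X X .
    . . . . . . X .
    . . . . . . . .
T2:
  2·area = 68
  edge (16, 6)→(2, 2): d=(-14,-4) top-left  bias=+0
  edge (2, 2)→(12, 0): d=(10,-2) top-left  bias=+0
  edge (12, 0)→(16, 6): d=(4,6) right/bottom  bias=-1
    (3,0)@(7, 1): e=[34,0,34] → X  [on edge]
    (4,0)@(9, 1): e=[42,4,22] → X
    (5,0)@(11, 1): e=[50,8,10] → X
    (6,0)@(13, 1): e=[58,12,-2] → .
    (3,1)@(7, 3): e=[6,20,42] → X
    (6,1)@(13, 3): e=[30,32,6] → X
    (7,1)@(15, 3): e=[38,36,-6] → .
    (3,2)@(7, 5): e=[-22,40,50] → .
    (4,2)@(9, 5): e=[-14,44,38] → .
    (5,2)@(11, 5): e=[-6,48,26] → .
    (6,2)@(13, 5): e=[2,52,14] → X
    (7,2)@(15, 5): e=[10,56,2] → X
  covered (9 px):
    . . . X X X . .
    . . . X X X X .
    . . . . . . X X
    . . . . . . . .

Final: "outside"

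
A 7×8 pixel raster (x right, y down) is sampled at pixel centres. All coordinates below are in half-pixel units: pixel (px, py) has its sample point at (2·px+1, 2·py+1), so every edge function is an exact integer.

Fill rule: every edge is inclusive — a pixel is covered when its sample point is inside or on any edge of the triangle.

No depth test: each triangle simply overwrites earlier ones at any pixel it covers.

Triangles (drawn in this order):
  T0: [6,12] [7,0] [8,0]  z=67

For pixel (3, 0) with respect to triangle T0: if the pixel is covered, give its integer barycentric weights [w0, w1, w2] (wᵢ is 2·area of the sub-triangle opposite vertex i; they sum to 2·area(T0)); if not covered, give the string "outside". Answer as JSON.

T0:
  2·area = 12
  edge (6, 12)→(7, 0): d=(1,-12) inclusive
  edge (7, 0)→(8, 0): d=(1,0) inclusive
  edge (8, 0)→(6, 12): d=(-2,12) inclusive
    (3,0)@(7, 1): e=[1,1,10] → #
    (4,0)@(9, 1): e=[25,1,-14] → ·
    (3,1)@(7, 3): e=[3,3,6] → #
    (4,1)@(9, 3): e=[27,3,-18] → ·
    (3,2)@(7, 5): e=[5,5,2] → #
    (4,2)@(9, 5): e=[29,5,-22] → ·
    (3,3)@(7, 7): e=[7,7,-2] → ·
  covered (3 px):
    · · · # · · ·
    · · · # · · ·
    · · · # · · ·
    · · · · · · ·
    · · · · · · ·
    · · · · · · ·
    · · · · · · ·
    · · · · · · ·

Result: [1,10,1]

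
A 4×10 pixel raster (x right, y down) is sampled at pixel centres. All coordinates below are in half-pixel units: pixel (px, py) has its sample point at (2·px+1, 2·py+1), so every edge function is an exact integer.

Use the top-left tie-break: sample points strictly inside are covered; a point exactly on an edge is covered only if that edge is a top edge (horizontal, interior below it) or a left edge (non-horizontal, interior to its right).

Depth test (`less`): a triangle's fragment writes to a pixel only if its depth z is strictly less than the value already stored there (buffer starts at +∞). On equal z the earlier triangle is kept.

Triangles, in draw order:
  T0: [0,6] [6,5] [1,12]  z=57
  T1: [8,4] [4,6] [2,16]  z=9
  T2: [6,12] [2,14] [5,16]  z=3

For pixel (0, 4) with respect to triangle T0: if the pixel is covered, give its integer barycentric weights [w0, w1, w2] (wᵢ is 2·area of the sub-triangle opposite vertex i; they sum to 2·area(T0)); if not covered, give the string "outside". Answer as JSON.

T0:
  2·area = 37
  edge (0, 6)→(6, 5): d=(6,-1) top-left  bias=+0
  edge (6, 5)→(1, 12): d=(-5,7) right/bottom  bias=-1
  edge (1, 12)→(0, 6): d=(-1,-6) top-left  bias=+0
    (0,3)@(1, 7): e=[7,25,5] → #
    (1,3)@(3, 7): e=[9,11,17] → #
    (2,3)@(5, 7): e=[11,-3,29] → ·
    (0,4)@(1, 9): e=[19,15,3] → #
    (2,4)@(5, 9): e=[23,-13,27] → ·
    (0,5)@(1, 11): e=[31,5,1] → #
    (1,5)@(3, 11): e=[33,-9,13] → ·
    (0,6)@(1, 13): e=[43,-5,-1] → ·
  covered (5 px):
    · · · ·
    · · · ·
    · · · ·
    # # · ·
    # # · ·
    # · · ·
    · · · ·
    · · · ·
    · · · ·
    · · · ·
T1:
  2·area = 36  (B↔C swapped to make it positive)
  edge (8, 4)→(2, 16): d=(-6,12) right/bottom  bias=-1
  edge (2, 16)→(4, 6): d=(2,-10) top-left  bias=+0
  edge (4, 6)→(8, 4): d=(4,-2) top-left  bias=+0
    (2,0)@(5, 1): e=[54,0,-18] → ·  [on edge]
    (3,2)@(7, 5): e=[6,28,2] → #
    (2,3)@(5, 7): e=[18,12,6] → #
    (3,3)@(7, 7): e=[-6,32,10] → ·
    (2,4)@(5, 9): e=[6,16,14] → #
    (3,4)@(7, 9): e=[-18,36,18] → ·
    (1,5)@(3, 11): e=[18,0,18] → #  [on edge]
    (2,5)@(5, 11): e=[-6,20,22] → ·
    (1,6)@(3, 13): e=[6,4,26] → #
    (2,6)@(5, 13): e=[-18,24,30] → ·
    (1,7)@(3, 15): e=[-6,8,34] → ·
  covered (5 px):
    · · · ·
    · · · ·
    · · · #
    · · # ·
    · · # ·
    · # · ·
    · # · ·
    · · · ·
    · · · ·
    · · · ·
T2:
  2·area = 14  (B↔C swapped to make it positive)
  edge (6, 12)→(5, 16): d=(-1,4) right/bottom  bias=-1
  edge (5, 16)→(2, 14): d=(-3,-2) top-left  bias=+0
  edge (2, 14)→(6, 12): d=(4,-2) top-left  bias=+0
    (2,6)@(5, 13): e=[3,9,2] → #
    (3,6)@(7, 13): e=[-5,13,6] → ·
    (2,7)@(5, 15): e=[1,3,10] → #
    (3,7)@(7, 15): e=[-7,7,14] → ·
    (2,8)@(5, 17): e=[-1,-3,18] → ·
  covered (2 px):
    · · · ·
    · · · ·
    · · · ·
    · · · ·
    · · · ·
    · · · ·
    · · # ·
    · · # ·
    · · · ·
    · · · ·

Final: [15,3,19]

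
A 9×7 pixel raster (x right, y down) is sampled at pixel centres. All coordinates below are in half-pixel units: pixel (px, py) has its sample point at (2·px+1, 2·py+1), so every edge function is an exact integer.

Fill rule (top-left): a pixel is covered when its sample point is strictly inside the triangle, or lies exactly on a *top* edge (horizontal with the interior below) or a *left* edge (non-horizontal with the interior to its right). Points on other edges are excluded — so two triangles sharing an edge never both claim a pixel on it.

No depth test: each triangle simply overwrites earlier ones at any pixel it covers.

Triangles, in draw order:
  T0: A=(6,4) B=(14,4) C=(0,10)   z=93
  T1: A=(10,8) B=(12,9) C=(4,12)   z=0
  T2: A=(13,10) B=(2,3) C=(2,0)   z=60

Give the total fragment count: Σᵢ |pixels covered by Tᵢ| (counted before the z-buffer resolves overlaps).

T0:
  2·area = 48
  edge (6, 4)→(14, 4): d=(8,0) top-left  bias=+0
  edge (14, 4)→(0, 10): d=(-14,6) right/bottom  bias=-1
  edge (0, 10)→(6, 4): d=(6,-6) top-left  bias=+0
    (4,0)@(9, 1): e=[-24,72,0] → .  [on edge]
    (3,1)@(7, 3): e=[-8,56,0] → .  [on edge]
    (2,2)@(5, 5): e=[8,40,0] → X  [on edge]
    (3,2)@(7, 5): e=[8,28,12] → X
    (4,2)@(9, 5): e=[8,16,24] → X
    (5,2)@(11, 5): e=[8,4,36] → X
    (6,2)@(13, 5): e=[8,-8,48] → .
    (1,3)@(3, 7): e=[24,24,0] → X  [on edge]
    (3,3)@(7, 7): e=[24,0,24] → .  [on edge]
    (4,3)@(9, 7): e=[24,-12,36] → .
    (5,3)@(11, 7): e=[24,-24,48] → .
    (0,4)@(1, 9): e=[40,8,0] → X  [on edge]
  covered (7 px):
    . . . . . . . . .
    . . . . . . . . .
    . . X X X X . . .
    . X X . . . . . .
    X . . . . . . . .
    . . . . . . . . .
    . . . . . . . . .
T1:
  2·area = 14
  edge (10, 8)→(12, 9): d=(2,1) right/bottom  bias=-1
  edge (12, 9)→(4, 12): d=(-8,3) right/bottom  bias=-1
  edge (4, 12)→(10, 8): d=(6,-4) top-left  bias=+0
    (4,4)@(9, 9): e=[3,9,2] → X
    (5,4)@(11, 9): e=[1,3,10] → X
    (6,4)@(13, 9): e=[-1,-3,18] → .
    (4,5)@(9, 11): e=[7,-7,14] → .
    (5,5)@(11, 11): e=[5,-13,22] → .
  covered (2 px):
    . . . . . . . . .
    . . . . . . . . .
    . . . . . . . . .
    . . . . . . . . .
    . . . . X X . . .
    . . . . . . . . .
    . . . . . . . . .
T2:
  2·area = 33
  edge (13, 10)→(2, 3): d=(-11,-7) top-left  bias=+0
  edge (2, 3)→(2, 0): d=(0,-3) top-left  bias=+0
  edge (2, 0)→(13, 10): d=(11,10) right/bottom  bias=-1
    (1,0)@(3, 1): e=[29,3,1] → X
    (2,0)@(5, 1): e=[43,9,-19] → .
    (1,1)@(3, 3): e=[7,3,23] → X
    (2,1)@(5, 3): e=[21,9,3] → X
    (3,1)@(7, 3): e=[35,15,-17] → .
    (1,2)@(3, 5): e=[-15,3,45] → .
    (2,2)@(5, 5): e=[-1,9,25] → .
    (3,2)@(7, 5): e=[13,15,5] → X
    (4,2)@(9, 5): e=[27,21,-15] → .
    (3,3)@(7, 7): e=[-9,15,27] → .
    (4,3)@(9, 7): e=[5,21,7] → X
    (5,3)@(11, 7): e=[19,27,-13] → .
  covered (5 px):
    . X . . . . . . .
    . X X . . . . . .
    . . . X . . . . .
    . . . . X . . . .
    . . . . . . . . .
    . . . . . . . . .
    . . . . . . . . .

Result: 14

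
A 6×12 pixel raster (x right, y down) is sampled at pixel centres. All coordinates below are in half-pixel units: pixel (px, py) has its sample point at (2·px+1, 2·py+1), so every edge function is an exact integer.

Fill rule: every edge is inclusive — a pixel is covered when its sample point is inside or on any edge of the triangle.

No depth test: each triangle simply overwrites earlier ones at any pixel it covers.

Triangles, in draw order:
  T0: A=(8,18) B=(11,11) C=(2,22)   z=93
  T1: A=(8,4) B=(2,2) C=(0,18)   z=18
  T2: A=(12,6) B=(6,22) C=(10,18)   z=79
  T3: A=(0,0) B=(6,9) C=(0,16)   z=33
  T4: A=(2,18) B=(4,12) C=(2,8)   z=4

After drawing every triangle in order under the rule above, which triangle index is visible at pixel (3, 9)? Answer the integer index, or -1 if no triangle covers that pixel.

T0:
  2·area = 30  (B↔C swapped to make it positive)
  edge (8, 18)→(2, 22): d=(-6,4) inclusive
  edge (2, 22)→(11, 11): d=(9,-11) inclusive
  edge (11, 11)→(8, 18): d=(-3,7) inclusive
    (5,5)@(11, 11): e=[30,0,0] → █  [on edge]
    (5,6)@(11, 13): e=[18,18,-6] → ·
    (4,7)@(9, 15): e=[14,14,2] → █
    (5,7)@(11, 15): e=[6,36,-12] → ·
    (3,8)@(7, 17): e=[10,10,10] → █
    (4,8)@(9, 17): e=[2,32,-4] → ·
    (2,9)@(5, 19): e=[6,6,18] → █
    (3,9)@(7, 19): e=[-2,28,4] → ·
    (1,10)@(3, 21): e=[2,2,26] → █
    (2,10)@(5, 21): e=[-6,24,12] → ·
    (1,11)@(3, 23): e=[-10,20,20] → ·
  covered (5 px):
    · · · · · ·
    · · · · · ·
    · · · · · ·
    · · · · · ·
    · · · · · ·
    · · · · · █
    · · · · · ·
    · · · · █ ·
    · · · █ · ·
    · · █ · · ·
    · █ · · · ·
    · · · · · ·
T1:
  2·area = 100  (B↔C swapped to make it positive)
  edge (8, 4)→(0, 18): d=(-8,14) inclusive
  edge (0, 18)→(2, 2): d=(2,-16) inclusive
  edge (2, 2)→(8, 4): d=(6,2) inclusive
    (1,1)@(3, 3): e=[78,18,4] → █
    (2,1)@(5, 3): e=[50,50,0] → █  [on edge]
    (3,1)@(7, 3): e=[22,82,-4] → ·
    (1,2)@(3, 5): e=[62,22,16] → █
    (3,2)@(7, 5): e=[6,86,8] → █
    (4,2)@(9, 5): e=[-22,118,4] → ·
    (5,2)@(11, 5): e=[-50,150,0] → ·  [on edge]
    (1,3)@(3, 7): e=[46,26,28] → █
    (3,3)@(7, 7): e=[-10,90,20] → ·
    (1,4)@(3, 9): e=[30,30,40] → █
    (3,4)@(7, 9): e=[-26,94,32] → ·
    (0,5)@(1, 11): e=[42,2,56] → █
  covered (13 px):
    · · · · · ·
    · █ █ · · ·
    · █ █ █ · ·
    · █ █ · · ·
    · █ █ · · ·
    █ █ · · · ·
    █ · · · · ·
    █ · · · · ·
    · · · · · ·
    · · · · · ·
    · · · · · ·
    · · · · · ·
T2:
  2·area = 40  (B↔C swapped to make it positive)
  edge (12, 6)→(10, 18): d=(-2,12) inclusive
  edge (10, 18)→(6, 22): d=(-4,4) inclusive
  edge (6, 22)→(12, 6): d=(6,-16) inclusive
    (5,4)@(11, 9): e=[6,32,2] → █
    (5,5)@(11, 11): e=[2,24,14] → █
    (5,6)@(11, 13): e=[-2,16,26] → ·
    (4,7)@(9, 15): e=[18,16,6] → █
    (5,7)@(11, 15): e=[-6,8,38] → ·
    (4,8)@(9, 17): e=[14,8,18] → █
    (5,8)@(11, 17): e=[-10,0,50] → ·  [on edge]
    (4,9)@(9, 19): e=[10,0,30] → █  [on edge]
    (5,9)@(11, 19): e=[-14,-8,62] → ·
    (3,10)@(7, 21): e=[30,0,10] → █  [on edge]
    (4,10)@(9, 21): e=[6,-8,42] → ·
    (2,11)@(5, 23): e=[50,0,-10] → ·  [on edge]
  covered (6 px):
    · · · · · ·
    · · · · · ·
    · · · · · ·
    · · · · · ·
    · · · · · █
    · · · · · █
    · · · · · ·
    · · · · █ ·
    · · · · █ ·
    · · · · █ ·
    · · · █ · ·
    · · · · · ·
T3:
  2·area = 96
  edge (0, 0)→(6, 9): d=(6,9) inclusive
  edge (6, 9)→(0, 16): d=(-6,7) inclusive
  edge (0, 16)→(0, 0): d=(0,-16) inclusive
    (0,1)@(1, 3): e=[9,71,16] → █
    (1,1)@(3, 3): e=[-9,57,48] → ·
    (0,2)@(1, 5): e=[21,59,16] → █
    (1,2)@(3, 5): e=[3,45,48] → █
    (2,2)@(5, 5): e=[-15,31,80] → ·
    (0,3)@(1, 7): e=[33,47,16] → █
    (2,3)@(5, 7): e=[-3,19,80] → ·
    (0,4)@(1, 9): e=[45,35,16] → █
    (2,4)@(5, 9): e=[9,7,80] → █
    (3,4)@(7, 9): e=[-9,-7,112] → ·
    (0,5)@(1, 11): e=[57,23,16] → █
    (2,5)@(5, 11): e=[21,-5,80] → ·
  covered (11 px):
    · · · · · ·
    █ · · · · ·
    █ █ · · · ·
    █ █ · · · ·
    █ █ █ · · ·
    █ █ · · · ·
    █ · · · · ·
    · · · · · ·
    · · · · · ·
    · · · · · ·
    · · · · · ·
    · · · · · ·
T4:
  2·area = 20  (B↔C swapped to make it positive)
  edge (2, 18)→(2, 8): d=(0,-10) inclusive
  edge (2, 8)→(4, 12): d=(2,4) inclusive
  edge (4, 12)→(2, 18): d=(-2,6) inclusive
    (3,1)@(7, 3): e=[50,-30,0] → ·  [on edge]
    (2,4)@(5, 9): e=[30,-10,0] → ·  [on edge]
    (1,5)@(3, 11): e=[10,2,8] → █
    (2,5)@(5, 11): e=[30,-6,-4] → ·
    (1,6)@(3, 13): e=[10,6,4] → █
    (2,6)@(5, 13): e=[30,-2,-8] → ·
    (1,7)@(3, 15): e=[10,10,0] → █  [on edge]
    (2,7)@(5, 15): e=[30,2,-12] → ·
    (1,8)@(3, 17): e=[10,14,-4] → ·
    (0,10)@(1, 21): e=[-10,30,0] → ·  [on edge]
  covered (3 px):
    · · · · · ·
    · · · · · ·
    · · · · · ·
    · · · · · ·
    · · · · · ·
    · █ · · · ·
    · █ · · · ·
    · █ · · · ·
    · · · · · ·
    · · · · · ·
    · · · · · ·
    · · · · · ·

Z-buffer (winner per pixel, '.' = empty):
  . . . . . .
  3 1 1 . . .
  3 3 1 1 . .
  3 3 1 . . .
  3 3 3 . . 2
  3 4 . . . 2
  3 4 . . . .
  1 4 . . 2 .
  . . . 0 2 .
  . . 0 . 2 .
  . 0 . 2 . .
  . . . . . .

Final: -1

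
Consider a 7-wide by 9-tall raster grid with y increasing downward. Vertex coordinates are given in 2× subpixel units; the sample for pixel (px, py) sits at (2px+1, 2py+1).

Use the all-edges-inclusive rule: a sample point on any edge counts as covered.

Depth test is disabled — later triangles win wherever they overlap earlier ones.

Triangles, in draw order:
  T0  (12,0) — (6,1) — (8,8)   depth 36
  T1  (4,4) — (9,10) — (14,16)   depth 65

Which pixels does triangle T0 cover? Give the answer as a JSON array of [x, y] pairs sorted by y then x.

T0:
  2·area = 44  (B↔C swapped to make it positive)
  edge (12, 0)→(8, 8): d=(-4,8) inclusive
  edge (8, 8)→(6, 1): d=(-2,-7) inclusive
  edge (6, 1)→(12, 0): d=(6,-1) inclusive
    (3,0)@(7, 1): e=[36,7,1] → █
    (4,0)@(9, 1): e=[20,21,3] → █
    (5,0)@(11, 1): e=[4,35,5] → █
    (6,0)@(13, 1): e=[-12,49,7] → ·
    (3,1)@(7, 3): e=[28,3,13] → █
    (5,1)@(11, 3): e=[-4,31,17] → ·
    (3,2)@(7, 5): e=[20,-1,25] → ·
    (4,2)@(9, 5): e=[4,13,27] → █
    (5,2)@(11, 5): e=[-12,27,29] → ·
    (4,3)@(9, 7): e=[-4,9,39] → ·
  covered (6 px):
    · · · █ █ █ ·
    · · · █ █ · ·
    · · · · █ · ·
    · · · · · · ·
    · · · · · · ·
    · · · · · · ·
    · · · · · · ·
    · · · · · · ·
    · · · · · · ·
T1:
  degenerate (2·area = 0) — covers nothing

Answer: [[3,0],[4,0],[5,0],[3,1],[4,1],[4,2]]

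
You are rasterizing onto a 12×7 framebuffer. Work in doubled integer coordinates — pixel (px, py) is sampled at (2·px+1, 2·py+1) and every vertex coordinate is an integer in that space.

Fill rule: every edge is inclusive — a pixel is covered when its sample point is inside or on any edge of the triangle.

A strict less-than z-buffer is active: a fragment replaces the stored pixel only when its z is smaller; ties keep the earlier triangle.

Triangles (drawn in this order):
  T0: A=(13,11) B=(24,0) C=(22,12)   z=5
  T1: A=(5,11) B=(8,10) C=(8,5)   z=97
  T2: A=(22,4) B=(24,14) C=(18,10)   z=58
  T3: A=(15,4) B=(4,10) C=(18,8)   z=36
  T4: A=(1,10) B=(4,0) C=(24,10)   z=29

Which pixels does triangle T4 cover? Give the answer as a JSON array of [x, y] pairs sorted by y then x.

T0:
  2·area = 110
  edge (13, 11)→(24, 0): d=(11,-11) inclusive
  edge (24, 0)→(22, 12): d=(-2,12) inclusive
  edge (22, 12)→(13, 11): d=(-9,-1) inclusive
    (11,0)@(23, 1): e=[0,10,100] → █  [on edge]
    (10,1)@(21, 3): e=[0,30,80] → █  [on edge]
    (9,2)@(19, 5): e=[0,50,60] → █  [on edge]
    (8,3)@(17, 7): e=[0,70,40] → █  [on edge]
    (11,3)@(23, 7): e=[66,-2,46] → ·
    (7,4)@(15, 9): e=[0,90,20] → █  [on edge]
    (11,4)@(23, 9): e=[88,-6,28] → ·
    (6,5)@(13, 11): e=[0,110,0] → █  [on edge]
    (11,5)@(23, 11): e=[110,-10,10] → ·
    (5,6)@(11, 13): e=[0,130,-20] → ·  [on edge]
    (6,6)@(13, 13): e=[22,106,-18] → ·
    (7,6)@(15, 13): e=[44,82,-16] → ·
  covered (18 px):
    · · · · · · · · · · · █
    · · · · · · · · · · █ █
    · · · · · · · · · █ █ █
    · · · · · · · · █ █ █ ·
    · · · · · · · █ █ █ █ ·
    · · · · · · █ █ █ █ █ ·
    · · · · · · · · · · · ·
T1:
  2·area = 15  (B↔C swapped to make it positive)
  edge (5, 11)→(8, 5): d=(3,-6) inclusive
  edge (8, 5)→(8, 10): d=(0,5) inclusive
  edge (8, 10)→(5, 11): d=(-3,1) inclusive
    (4,1)@(9, 3): e=[0,-5,20] → ·  [on edge]
    (11,2)@(23, 5): e=[90,-75,0] → ·  [on edge]
    (3,3)@(7, 7): e=[0,5,10] → █  [on edge]
    (4,3)@(9, 7): e=[12,-5,8] → ·
    (8,3)@(17, 7): e=[60,-45,0] → ·  [on edge]
    (3,4)@(7, 9): e=[6,5,4] → █
    (4,4)@(9, 9): e=[18,-5,2] → ·
    (5,4)@(11, 9): e=[30,-15,0] → ·  [on edge]
    (2,5)@(5, 11): e=[0,15,0] → █  [on edge]
    (3,5)@(7, 11): e=[12,5,-2] → ·
    (2,6)@(5, 13): e=[6,15,-6] → ·
  covered (3 px):
    · · · · · · · · · · · ·
    · · · · · · · · · · · ·
    · · · · · · · · · · · ·
    · · · █ · · · · · · · ·
    · · · █ · · · · · · · ·
    · · █ · · · · · · · · ·
    · · · · · · · · · · · ·
T2:
  2·area = 52
  edge (22, 4)→(24, 14): d=(2,10) inclusive
  edge (24, 14)→(18, 10): d=(-6,-4) inclusive
  edge (18, 10)→(22, 4): d=(4,-6) inclusive
    (10,3)@(21, 7): e=[16,30,6] → █
    (11,3)@(23, 7): e=[-4,38,18] → ·
    (9,4)@(19, 9): e=[40,10,2] → █
    (11,4)@(23, 9): e=[0,26,26] → █  [on edge]
    (9,5)@(19, 11): e=[44,-2,10] → ·
    (10,5)@(21, 11): e=[24,6,22] → █
    (10,6)@(21, 13): e=[28,-6,30] → ·
    (11,6)@(23, 13): e=[8,2,42] → █
  covered (7 px):
    · · · · · · · · · · · ·
    · · · · · · · · · · · ·
    · · · · · · · · · · · ·
    · · · · · · · · · · █ ·
    · · · · · · · · · █ █ █
    · · · · · · · · · · █ █
    · · · · · · · · · · · █
T3:
  2·area = 62  (B↔C swapped to make it positive)
  edge (15, 4)→(18, 8): d=(3,4) inclusive
  edge (18, 8)→(4, 10): d=(-14,2) inclusive
  edge (4, 10)→(15, 4): d=(11,-6) inclusive
    (7,2)@(15, 5): e=[3,48,11] → █
    (8,2)@(17, 5): e=[-5,44,23] → ·
    (5,3)@(11, 7): e=[25,28,9] → █
    (6,3)@(13, 7): e=[17,24,21] → █
    (8,3)@(17, 7): e=[1,16,45] → █
    (9,3)@(19, 7): e=[-7,12,57] → ·
    (3,4)@(7, 9): e=[47,8,7] → █
    (4,4)@(9, 9): e=[39,4,19] → █
    (5,4)@(11, 9): e=[31,0,31] → █  [on edge]
    (6,4)@(13, 9): e=[23,-4,43] → ·
    (7,4)@(15, 9): e=[15,-8,55] → ·
    (8,4)@(17, 9): e=[7,-12,67] → ·
  covered (8 px):
    · · · · · · · · · · · ·
    · · · · · · · · · · · ·
    · · · · · · · █ · · · ·
    · · · · · █ █ █ █ · · ·
    · · · █ █ █ · · · · · ·
    · · · · · · · · · · · ·
    · · · · · · · · · · · ·
T4:
  2·area = 230
  edge (1, 10)→(4, 0): d=(3,-10) inclusive
  edge (4, 0)→(24, 10): d=(20,10) inclusive
  edge (24, 10)→(1, 10): d=(-23,0) inclusive
    (2,0)@(5, 1): e=[13,10,207] → █
    (3,0)@(7, 1): e=[33,-10,207] → ·
    (2,1)@(5, 3): e=[19,50,161] → █
    (3,1)@(7, 3): e=[39,30,161] → █
    (4,1)@(9, 3): e=[59,10,161] → █
    (5,1)@(11, 3): e=[79,-10,161] → ·
    (1,2)@(3, 5): e=[5,110,115] → █
    (5,2)@(11, 5): e=[85,30,115] → █
    (6,2)@(13, 5): e=[105,10,115] → █
    (7,2)@(15, 5): e=[125,-10,115] → ·
    (1,3)@(3, 7): e=[11,150,69] → █
    (7,3)@(15, 7): e=[131,30,69] → █
  covered (28 px):
    · · █ · · · · · · · · ·
    · · █ █ █ · · · · · · ·
    · █ █ █ █ █ █ · · · · ·
    · █ █ █ █ █ █ █ █ · · ·
    · █ █ █ █ █ █ █ █ █ █ ·
    · · · · · · · · · · · ·
    · · · · · · · · · · · ·

Result: [[2,0],[2,1],[3,1],[4,1],[1,2],[2,2],[3,2],[4,2],[5,2],[6,2],[1,3],[2,3],[3,3],[4,3],[5,3],[6,3],[7,3],[8,3],[1,4],[2,4],[3,4],[4,4],[5,4],[6,4],[7,4],[8,4],[9,4],[10,4]]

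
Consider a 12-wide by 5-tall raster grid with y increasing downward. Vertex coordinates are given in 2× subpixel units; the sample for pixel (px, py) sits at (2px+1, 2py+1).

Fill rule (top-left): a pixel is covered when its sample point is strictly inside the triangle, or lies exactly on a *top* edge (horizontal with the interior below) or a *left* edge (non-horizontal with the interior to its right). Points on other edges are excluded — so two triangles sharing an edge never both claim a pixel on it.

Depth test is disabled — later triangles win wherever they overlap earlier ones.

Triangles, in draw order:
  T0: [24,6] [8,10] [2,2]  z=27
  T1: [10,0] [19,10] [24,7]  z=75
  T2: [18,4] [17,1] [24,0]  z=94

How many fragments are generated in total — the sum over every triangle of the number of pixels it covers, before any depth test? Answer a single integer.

T0:
  2·area = 152
  edge (24, 6)→(8, 10): d=(-16,4) right/bottom  bias=-1
  edge (8, 10)→(2, 2): d=(-6,-8) top-left  bias=+0
  edge (2, 2)→(24, 6): d=(22,4) right/bottom  bias=-1
    (1,1)@(3, 3): e=[132,2,18] → #
    (2,1)@(5, 3): e=[124,18,10] → #
    (3,1)@(7, 3): e=[116,34,2] → #
    (4,1)@(9, 3): e=[108,50,-6] → ·
    (1,2)@(3, 5): e=[100,-10,62] → ·
    (2,2)@(5, 5): e=[92,6,54] → #
    (4,2)@(9, 5): e=[76,38,38] → #
    (5,2)@(11, 5): e=[68,54,30] → #
    (6,2)@(13, 5): e=[60,70,22] → #
    (7,2)@(15, 5): e=[52,86,14] → #
    (8,2)@(17, 5): e=[44,102,6] → #
    (9,2)@(19, 5): e=[36,118,-2] → ·
  covered (19 px):
    · · · · · · · · · · · ·
    · # # # · · · · · · · ·
    · · # # # # # # # · · ·
    · · · # # # # # # # · ·
    · · · · # # · · · · · ·
T1:
  2·area = 77  (B↔C swapped to make it positive)
  edge (10, 0)→(24, 7): d=(14,7) right/bottom  bias=-1
  edge (24, 7)→(19, 10): d=(-5,3) right/bottom  bias=-1
  edge (19, 10)→(10, 0): d=(-9,-10) top-left  bias=+0
    (5,0)@(11, 1): e=[7,69,1] → #
    (6,0)@(13, 1): e=[-7,63,21] → ·
    (5,1)@(11, 3): e=[35,59,-17] → ·
    (6,1)@(13, 3): e=[21,53,3] → #
    (7,1)@(15, 3): e=[7,47,23] → #
    (8,1)@(17, 3): e=[-7,41,43] → ·
    (6,2)@(13, 5): e=[49,43,-15] → ·
    (7,2)@(15, 5): e=[35,37,5] → #
    (8,2)@(17, 5): e=[21,31,25] → #
    (9,2)@(19, 5): e=[7,25,45] → #
    (10,2)@(21, 5): e=[-7,19,65] → ·
    (7,3)@(15, 7): e=[63,27,-13] → ·
  covered (11 px):
    · · · · · # · · · · · ·
    · · · · · · # # · · · ·
    · · · · · · · # # # · ·
    · · · · · · · · # # # #
    · · · · · · · · · # · ·
T2:
  2·area = 22
  edge (18, 4)→(17, 1): d=(-1,-3) top-left  bias=+0
  edge (17, 1)→(24, 0): d=(7,-1) top-left  bias=+0
  edge (24, 0)→(18, 4): d=(-6,4) right/bottom  bias=-1
    (8,0)@(17, 1): e=[0,0,22] → #  [on edge]
    (9,0)@(19, 1): e=[6,2,14] → #
    (10,0)@(21, 1): e=[12,4,6] → #
    (11,0)@(23, 1): e=[18,6,-2] → ·
    (1,1)@(3, 3): e=[-44,0,66] → ·  [on edge]
    (8,1)@(17, 3): e=[-2,14,10] → ·
    (9,1)@(19, 3): e=[4,16,2] → #
    (10,1)@(21, 3): e=[10,18,-6] → ·
    (9,2)@(19, 5): e=[2,30,-10] → ·
    (9,3)@(19, 7): e=[0,44,-22] → ·  [on edge]
  covered (4 px):
    · · · · · · · · # # # ·
    · · · · · · · · · # · ·
    · · · · · · · · · · · ·
    · · · · · · · · · · · ·
    · · · · · · · · · · · ·

Result: 34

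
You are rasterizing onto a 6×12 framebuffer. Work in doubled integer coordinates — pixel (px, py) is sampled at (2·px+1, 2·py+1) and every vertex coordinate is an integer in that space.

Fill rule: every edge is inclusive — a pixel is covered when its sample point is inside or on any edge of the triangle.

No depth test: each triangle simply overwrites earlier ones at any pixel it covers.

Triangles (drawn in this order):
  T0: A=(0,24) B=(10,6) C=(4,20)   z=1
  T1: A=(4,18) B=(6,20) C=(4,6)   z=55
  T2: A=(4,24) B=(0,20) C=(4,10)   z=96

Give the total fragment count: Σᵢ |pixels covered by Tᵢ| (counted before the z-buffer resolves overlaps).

T0:
  2·area = 32
  edge (0, 24)→(10, 6): d=(10,-18) inclusive
  edge (10, 6)→(4, 20): d=(-6,14) inclusive
  edge (4, 20)→(0, 24): d=(-4,4) inclusive
    (3,6)@(7, 13): e=[16,0,16] → X  [on edge]
    (4,6)@(9, 13): e=[52,-28,8] → .
    (5,6)@(11, 13): e=[88,-56,0] → .  [on edge]
    (2,7)@(5, 15): e=[0,16,16] → X  [on edge]
    (3,7)@(7, 15): e=[36,-12,8] → .
    (4,7)@(9, 15): e=[72,-40,0] → .  [on edge]
    (2,8)@(5, 17): e=[20,4,8] → X
    (3,8)@(7, 17): e=[56,-24,0] → .  [on edge]
    (1,9)@(3, 19): e=[4,20,8] → X
    (2,9)@(5, 19): e=[40,-8,0] → .  [on edge]
    (1,10)@(3, 21): e=[24,8,0] → X  [on edge]
    (2,10)@(5, 21): e=[60,-20,-8] → .
    (0,11)@(1, 23): e=[8,24,0] → X  [on edge]
  covered (6 px):
    . . . . . .
    . . . . . .
    . . . . . .
    . . . . . .
    . . . . . .
    . . . . . .
    . . . X . .
    . . X . . .
    . . X . . .
    . X . . . .
    . X . . . .
    X . . . . .
T1:
  2·area = 24  (B↔C swapped to make it positive)
  edge (4, 18)→(4, 6): d=(0,-12) inclusive
  edge (4, 6)→(6, 20): d=(2,14) inclusive
  edge (6, 20)→(4, 18): d=(-2,-2) inclusive
    (2,6)@(5, 13): e=[12,0,12] → X  [on edge]
    (3,6)@(7, 13): e=[36,-28,16] → .
    (0,7)@(1, 15): e=[-36,60,0] → .  [on edge]
    (2,7)@(5, 15): e=[12,4,8] → X
    (3,7)@(7, 15): e=[36,-24,12] → .
    (1,8)@(3, 17): e=[-12,36,0] → .  [on edge]
    (2,8)@(5, 17): e=[12,8,4] → X
    (3,8)@(7, 17): e=[36,-20,8] → .
    (2,9)@(5, 19): e=[12,12,0] → X  [on edge]
    (3,9)@(7, 19): e=[36,-16,4] → .
    (2,10)@(5, 21): e=[12,16,-4] → .
    (3,10)@(7, 21): e=[36,-12,0] → .  [on edge]
    (4,11)@(9, 23): e=[60,-36,0] → .  [on edge]
  covered (4 px):
    . . . . . .
    . . . . . .
    . . . . . .
    . . . . . .
    . . . . . .
    . . . . . .
    . . X . . .
    . . X . . .
    . . X . . .
    . . X . . .
    . . . . . .
    . . . . . .
T2:
  2·area = 56
  edge (4, 24)→(0, 20): d=(-4,-4) inclusive
  edge (0, 20)→(4, 10): d=(4,-10) inclusive
  edge (4, 10)→(4, 24): d=(0,14) inclusive
    (1,6)@(3, 13): e=[40,2,14] → X
    (2,6)@(5, 13): e=[48,22,-14] → .
    (1,7)@(3, 15): e=[32,10,14] → X
    (2,7)@(5, 15): e=[40,30,-14] → .
    (1,8)@(3, 17): e=[24,18,14] → X
    (2,8)@(5, 17): e=[32,38,-14] → .
    (0,9)@(1, 19): e=[8,6,42] → X
    (2,9)@(5, 19): e=[24,46,-14] → .
    (0,10)@(1, 21): e=[0,14,42] → X  [on edge]
    (2,10)@(5, 21): e=[16,54,-14] → .
    (0,11)@(1, 23): e=[-8,22,42] → .
    (1,11)@(3, 23): e=[0,42,14] → X  [on edge]
  covered (8 px):
    . . . . . .
    . . . . . .
    . . . . . .
    . . . . . .
    . . . . . .
    . . . . . .
    . X . . . .
    . X . . . .
    . X . . . .
    X X . . . .
    X X . . . .
    . X . . . .

Answer: 18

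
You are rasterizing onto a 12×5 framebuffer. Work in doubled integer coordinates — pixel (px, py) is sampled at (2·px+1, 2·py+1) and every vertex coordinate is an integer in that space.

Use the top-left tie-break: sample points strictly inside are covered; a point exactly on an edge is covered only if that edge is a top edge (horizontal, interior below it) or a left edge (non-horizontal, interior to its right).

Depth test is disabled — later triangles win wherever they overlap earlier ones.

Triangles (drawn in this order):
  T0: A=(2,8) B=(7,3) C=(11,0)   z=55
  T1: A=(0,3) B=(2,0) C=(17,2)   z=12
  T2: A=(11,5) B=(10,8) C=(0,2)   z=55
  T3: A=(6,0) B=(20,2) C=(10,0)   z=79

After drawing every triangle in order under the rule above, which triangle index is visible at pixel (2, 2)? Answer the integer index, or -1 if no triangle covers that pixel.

T0:
  2·area = 5
  edge (2, 8)→(7, 3): d=(5,-5) top-left  bias=+0
  edge (7, 3)→(11, 0): d=(4,-3) top-left  bias=+0
  edge (11, 0)→(2, 8): d=(-9,8) right/bottom  bias=-1
    (4,0)@(9, 1): e=[0,-2,7] → ·  [on edge]
    (3,1)@(7, 3): e=[0,0,5] → #  [on edge]
    (4,1)@(9, 3): e=[10,6,-11] → ·
    (2,2)@(5, 5): e=[0,2,3] → #  [on edge]
    (3,2)@(7, 5): e=[10,8,-13] → ·
    (1,3)@(3, 7): e=[0,4,1] → #  [on edge]
    (2,3)@(5, 7): e=[10,10,-15] → ·
    (0,4)@(1, 9): e=[0,6,-1] → ·  [on edge]
    (1,4)@(3, 9): e=[10,12,-17] → ·
  covered (3 px):
    · · · · · · · · · · · ·
    · · · # · · · · · · · ·
    · · # · · · · · · · · ·
    · # · · · · · · · · · ·
    · · · · · · · · · · · ·
T1:
  2·area = 49
  edge (0, 3)→(2, 0): d=(2,-3) top-left  bias=+0
  edge (2, 0)→(17, 2): d=(15,2) right/bottom  bias=-1
  edge (17, 2)→(0, 3): d=(-17,1) right/bottom  bias=-1
    (1,0)@(3, 1): e=[5,13,31] → #
    (2,0)@(5, 1): e=[11,9,29] → #
    (3,0)@(7, 1): e=[17,5,27] → #
    (4,0)@(9, 1): e=[23,1,25] → #
    (5,0)@(11, 1): e=[29,-3,23] → ·
    (1,1)@(3, 3): e=[9,43,-3] → ·
    (2,1)@(5, 3): e=[15,39,-5] → ·
    (3,1)@(7, 3): e=[21,35,-7] → ·
    (4,1)@(9, 3): e=[27,31,-9] → ·
  covered (4 px):
    · # # # # · · · · · · ·
    · · · · · · · · · · · ·
    · · · · · · · · · · · ·
    · · · · · · · · · · · ·
    · · · · · · · · · · · ·
T2:
  2·area = 36
  edge (11, 5)→(10, 8): d=(-1,3) right/bottom  bias=-1
  edge (10, 8)→(0, 2): d=(-10,-6) top-left  bias=+0
  edge (0, 2)→(11, 5): d=(11,3) right/bottom  bias=-1
    (1,1)@(3, 3): e=[26,8,2] → #
    (2,1)@(5, 3): e=[20,20,-4] → ·
    (1,2)@(3, 5): e=[24,-12,24] → ·
    (2,2)@(5, 5): e=[18,0,18] → #  [on edge]
    (3,2)@(7, 5): e=[12,12,12] → #
    (4,2)@(9, 5): e=[6,24,6] → #
    (5,2)@(11, 5): e=[0,36,0] → ·  [on edge]
    (2,3)@(5, 7): e=[16,-20,40] → ·
    (3,3)@(7, 7): e=[10,-8,34] → ·
    (4,3)@(9, 7): e=[4,4,28] → #
    (5,3)@(11, 7): e=[-2,16,22] → ·
    (4,4)@(9, 9): e=[2,-16,50] → ·
  covered (5 px):
    · · · · · · · · · · · ·
    · # · · · · · · · · · ·
    · · # # # · · · · · · ·
    · · · · # · · · · · · ·
    · · · · · · · · · · · ·
T3:
  2·area = 8  (B↔C swapped to make it positive)
  edge (6, 0)→(10, 0): d=(4,0) top-left  bias=+0
  edge (10, 0)→(20, 2): d=(10,2) right/bottom  bias=-1
  edge (20, 2)→(6, 0): d=(-14,-2) top-left  bias=+0
    (6,0)@(13, 1): e=[4,4,0] → #  [on edge]
    (7,0)@(15, 1): e=[4,0,4] → ·  [on edge]
    (6,1)@(13, 3): e=[12,24,-28] → ·
  covered (1 px):
    · · · · · · # · · · · ·
    · · · · · · · · · · · ·
    · · · · · · · · · · · ·
    · · · · · · · · · · · ·
    · · · · · · · · · · · ·

Z-buffer (winner per pixel, '.' = empty):
  . 1 1 1 1 . 3 . . . . .
  . 2 . 0 . . . . . . . .
  . . 2 2 2 . . . . . . .
  . 0 . . 2 . . . . . . .
  . . . . . . . . . . . .

Result: 2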